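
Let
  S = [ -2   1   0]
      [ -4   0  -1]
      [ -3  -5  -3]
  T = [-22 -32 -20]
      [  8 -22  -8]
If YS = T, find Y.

S is on the right of Y, so right-multiply by S⁻¹: Y = TS⁻¹.
det S = 1, so S⁻¹ = [[-5, 3, -1], [-9, 6, -2], [20, -13, 4]].
Y = TS⁻¹ = [[-22, -32, -20], [8, -22, -8]] · [[-5, 3, -1], [-9, 6, -2], [20, -13, 4]] = [[-2, 2, 6], [-2, -4, 4]].

Y = [[-2, 2, 6], [-2, -4, 4]]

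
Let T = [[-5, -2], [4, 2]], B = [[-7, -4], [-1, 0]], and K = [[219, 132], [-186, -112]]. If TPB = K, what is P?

P = [[5, -2], [4, -1]]

P = T⁻¹KB⁻¹ (apply T⁻¹ on the left and B⁻¹ on the right).
det T = -2; the adjugate gives T⁻¹ = [[-1, -1], [2, 5/2]].
B has determinant -4; B⁻¹ = [[0, -1], [-1/4, 7/4]].
T⁻¹K = [[-33, -20], [-27, -16]].
P = (T⁻¹K)B⁻¹ = [[5, -2], [4, -1]].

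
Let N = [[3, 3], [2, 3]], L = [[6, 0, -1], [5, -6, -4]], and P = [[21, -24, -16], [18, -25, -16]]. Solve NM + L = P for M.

NM = P − L = [[15, -24, -15], [13, -19, -12]].
N is on the left of M, so left-multiply by N⁻¹: M = N⁻¹(P − L).
det N = 3; the adjugate gives N⁻¹ = [[1, -1], [-2/3, 1]].
M = N⁻¹(P − L) = [[2, -5, -3], [3, -3, -2]].

M = [[2, -5, -3], [3, -3, -2]]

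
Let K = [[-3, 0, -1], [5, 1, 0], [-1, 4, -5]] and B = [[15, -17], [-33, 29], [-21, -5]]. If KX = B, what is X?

Since K multiplies X on the left, X = K⁻¹B.
det K = -6; the adjugate gives K⁻¹ = [[5/6, 2/3, -1/6], [-25/6, -7/3, 5/6], [-7/2, -2, 1/2]].
X = K⁻¹B = [[5/6, 2/3, -1/6], [-25/6, -7/3, 5/6], [-7/2, -2, 1/2]] · [[15, -17], [-33, 29], [-21, -5]] = [[-6, 6], [-3, -1], [3, -1]].

X = [[-6, 6], [-3, -1], [3, -1]]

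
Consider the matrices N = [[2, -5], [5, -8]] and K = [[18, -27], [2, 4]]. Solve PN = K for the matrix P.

P = [[-1, 4], [-4, 2]]

Right-multiplying both sides by N⁻¹ gives P = KN⁻¹.
det N = 9, so N⁻¹ = [[-8/9, 5/9], [-5/9, 2/9]].
P = KN⁻¹ = [[18, -27], [2, 4]] · [[-8/9, 5/9], [-5/9, 2/9]] = [[-1, 4], [-4, 2]].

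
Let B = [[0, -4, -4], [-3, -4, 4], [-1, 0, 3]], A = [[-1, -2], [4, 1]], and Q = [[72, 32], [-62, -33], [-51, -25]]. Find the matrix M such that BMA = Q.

Left-multiply by B⁻¹ and right-multiply by A⁻¹: M = B⁻¹QA⁻¹.
det B = -4, so B⁻¹ = [[3, -3, 8], [-5/4, 1, -3], [1, -1, 3]].
det A = 7, so A⁻¹ = [[1/7, 2/7], [-4/7, -1/7]].
B⁻¹Q = [[-6, -5], [1, 2], [-19, -10]].
M = (B⁻¹Q)A⁻¹ = [[2, -1], [-1, 0], [3, -4]].

M = [[2, -1], [-1, 0], [3, -4]]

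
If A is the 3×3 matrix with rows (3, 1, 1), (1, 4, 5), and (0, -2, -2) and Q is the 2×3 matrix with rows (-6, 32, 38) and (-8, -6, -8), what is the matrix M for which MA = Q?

M = [[-4, 6, -6], [-2, -2, -2]]

Right-multiplying both sides by A⁻¹ gives M = QA⁻¹.
det A = 6; the adjugate gives A⁻¹ = [[1/3, 0, 1/6], [1/3, -1, -7/3], [-1/3, 1, 11/6]].
M = QA⁻¹ = [[-6, 32, 38], [-8, -6, -8]] · [[1/3, 0, 1/6], [1/3, -1, -7/3], [-1/3, 1, 11/6]] = [[-4, 6, -6], [-2, -2, -2]].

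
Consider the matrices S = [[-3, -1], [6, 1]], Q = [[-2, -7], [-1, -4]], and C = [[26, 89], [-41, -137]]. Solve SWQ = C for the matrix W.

Isolating W: multiply by S⁻¹ from the left and Q⁻¹ from the right, so W = S⁻¹CQ⁻¹.
det S = 3; the adjugate gives S⁻¹ = [[1/3, 1/3], [-2, -1]].
det Q = 1; the adjugate gives Q⁻¹ = [[-4, 7], [1, -2]].
S⁻¹C = [[-5, -16], [-11, -41]].
W = (S⁻¹C)Q⁻¹ = [[4, -3], [3, 5]].

W = [[4, -3], [3, 5]]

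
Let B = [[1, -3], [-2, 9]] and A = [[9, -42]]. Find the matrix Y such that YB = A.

Y = [[-1, -5]]

Since B sits to the right of Y, Y = AB⁻¹.
B has determinant 3; B⁻¹ = [[3, 1], [2/3, 1/3]].
Y = AB⁻¹ = [[9, -42]] · [[3, 1], [2/3, 1/3]] = [[-1, -5]].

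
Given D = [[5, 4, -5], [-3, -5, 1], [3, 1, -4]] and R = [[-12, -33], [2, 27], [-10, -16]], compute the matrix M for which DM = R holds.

M = [[-4, -6], [2, -2], [0, -1]]

Left-multiplying both sides by D⁻¹ gives M = D⁻¹R.
det D = -1, so D⁻¹ = [[-19, -11, 21], [9, 5, -10], [-12, -7, 13]].
M = D⁻¹R = [[-19, -11, 21], [9, 5, -10], [-12, -7, 13]] · [[-12, -33], [2, 27], [-10, -16]] = [[-4, -6], [2, -2], [0, -1]].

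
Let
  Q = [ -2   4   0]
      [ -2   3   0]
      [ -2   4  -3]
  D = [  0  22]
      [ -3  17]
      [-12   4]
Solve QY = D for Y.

Left-multiplying both sides by Q⁻¹ gives Y = Q⁻¹D.
Q has determinant -6; Q⁻¹ = [[3/2, -2, 0], [1, -1, 0], [1/3, 0, -1/3]].
Y = Q⁻¹D = [[3/2, -2, 0], [1, -1, 0], [1/3, 0, -1/3]] · [[0, 22], [-3, 17], [-12, 4]] = [[6, -1], [3, 5], [4, 6]].

Y = [[6, -1], [3, 5], [4, 6]]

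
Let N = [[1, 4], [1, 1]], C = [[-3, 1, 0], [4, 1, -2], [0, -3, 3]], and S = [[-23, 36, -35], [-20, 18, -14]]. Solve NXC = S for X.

X = N⁻¹SC⁻¹ (apply N⁻¹ on the left and C⁻¹ on the right).
det N = -3, so N⁻¹ = [[-1/3, 4/3], [1/3, -1/3]].
det C = -3; the adjugate gives C⁻¹ = [[1, 1, 2/3], [4, 3, 2], [4, 3, 7/3]].
N⁻¹S = [[-19, 12, -7], [-1, 6, -7]].
X = (N⁻¹S)C⁻¹ = [[1, -4, -5], [-5, -4, -5]].

X = [[1, -4, -5], [-5, -4, -5]]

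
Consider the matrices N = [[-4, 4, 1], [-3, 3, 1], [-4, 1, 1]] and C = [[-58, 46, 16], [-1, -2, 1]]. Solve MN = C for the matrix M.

M = [[6, 6, 4], [-3, 3, 1]]

Since N sits to the right of M, M = CN⁻¹.
N has determinant -3; N⁻¹ = [[-2/3, 1, -1/3], [1/3, 0, -1/3], [-3, 4, 0]].
M = CN⁻¹ = [[-58, 46, 16], [-1, -2, 1]] · [[-2/3, 1, -1/3], [1/3, 0, -1/3], [-3, 4, 0]] = [[6, 6, 4], [-3, 3, 1]].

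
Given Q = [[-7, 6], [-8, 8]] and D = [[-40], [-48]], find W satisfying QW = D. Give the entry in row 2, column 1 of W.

Left-multiplying both sides by Q⁻¹ gives W = Q⁻¹D.
Q has determinant -8; Q⁻¹ = [[-1, 3/4], [-1, 7/8]].
W = Q⁻¹D = [[-1, 3/4], [-1, 7/8]] · [[-40], [-48]] = [[4], [-2]].

-2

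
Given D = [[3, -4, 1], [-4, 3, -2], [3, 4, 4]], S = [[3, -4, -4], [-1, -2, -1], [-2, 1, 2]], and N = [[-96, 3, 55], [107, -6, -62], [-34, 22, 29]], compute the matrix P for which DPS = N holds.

P = [[1, 5, 4], [1, -2, -4], [-4, 0, 1]]

Left-multiply by D⁻¹ and right-multiply by S⁻¹: P = D⁻¹NS⁻¹.
D has determinant -5; D⁻¹ = [[-4, -4, -1], [-2, -9/5, -2/5], [5, 24/5, 7/5]].
det S = -5; the adjugate gives S⁻¹ = [[3/5, -4/5, 4/5], [-4/5, 2/5, -7/5], [1, -1, 2]].
D⁻¹N = [[-10, -10, -1], [13, -4, -10], [-14, 17, 18]].
P = (D⁻¹N)S⁻¹ = [[1, 5, 4], [1, -2, -4], [-4, 0, 1]].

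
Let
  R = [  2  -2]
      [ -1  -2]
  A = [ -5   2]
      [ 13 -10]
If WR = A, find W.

R is on the right of W, so right-multiply by R⁻¹: W = AR⁻¹.
det R = -6, so R⁻¹ = [[1/3, -1/3], [-1/6, -1/3]].
W = AR⁻¹ = [[-5, 2], [13, -10]] · [[1/3, -1/3], [-1/6, -1/3]] = [[-2, 1], [6, -1]].

W = [[-2, 1], [6, -1]]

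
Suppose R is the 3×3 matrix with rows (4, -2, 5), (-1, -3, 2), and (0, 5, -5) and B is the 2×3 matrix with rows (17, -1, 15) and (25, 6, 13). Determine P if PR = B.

Since R sits to the right of P, P = BR⁻¹.
det R = 5, so R⁻¹ = [[1, 3, 11/5], [-1, -4, -13/5], [-1, -4, -14/5]].
P = BR⁻¹ = [[17, -1, 15], [25, 6, 13]] · [[1, 3, 11/5], [-1, -4, -13/5], [-1, -4, -14/5]] = [[3, -5, -2], [6, -1, 3]].

P = [[3, -5, -2], [6, -1, 3]]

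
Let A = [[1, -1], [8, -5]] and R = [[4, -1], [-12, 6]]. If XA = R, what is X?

X = [[-4, 1], [4, -2]]

Right-multiplying both sides by A⁻¹ gives X = RA⁻¹.
det A = 3; the adjugate gives A⁻¹ = [[-5/3, 1/3], [-8/3, 1/3]].
X = RA⁻¹ = [[4, -1], [-12, 6]] · [[-5/3, 1/3], [-8/3, 1/3]] = [[-4, 1], [4, -2]].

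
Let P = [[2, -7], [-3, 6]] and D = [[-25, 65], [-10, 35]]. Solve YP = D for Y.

Y = [[-5, 5], [-5, 0]]

Since P sits to the right of Y, Y = DP⁻¹.
det P = -9; the adjugate gives P⁻¹ = [[-2/3, -7/9], [-1/3, -2/9]].
Y = DP⁻¹ = [[-25, 65], [-10, 35]] · [[-2/3, -7/9], [-1/3, -2/9]] = [[-5, 5], [-5, 0]].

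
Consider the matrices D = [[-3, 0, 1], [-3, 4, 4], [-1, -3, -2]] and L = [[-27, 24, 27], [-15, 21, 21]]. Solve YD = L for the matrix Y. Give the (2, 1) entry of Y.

Since D sits to the right of Y, Y = LD⁻¹.
det D = 1; the adjugate gives D⁻¹ = [[4, -3, -4], [-10, 7, 9], [13, -9, -12]].
Y = LD⁻¹ = [[-27, 24, 27], [-15, 21, 21]] · [[4, -3, -4], [-10, 7, 9], [13, -9, -12]] = [[3, 6, 0], [3, 3, -3]].

3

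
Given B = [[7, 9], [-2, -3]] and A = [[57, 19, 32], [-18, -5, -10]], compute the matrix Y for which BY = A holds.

Since B multiplies Y on the left, Y = B⁻¹A.
det B = -3; the adjugate gives B⁻¹ = [[1, 3], [-2/3, -7/3]].
Y = B⁻¹A = [[1, 3], [-2/3, -7/3]] · [[57, 19, 32], [-18, -5, -10]] = [[3, 4, 2], [4, -1, 2]].

Y = [[3, 4, 2], [4, -1, 2]]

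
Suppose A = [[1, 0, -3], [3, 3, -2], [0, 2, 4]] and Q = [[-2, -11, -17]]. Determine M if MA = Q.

M = [[1, -1, -4]]

A is on the right of M, so right-multiply by A⁻¹: M = QA⁻¹.
det A = -2, so A⁻¹ = [[-8, 3, -9/2], [6, -2, 7/2], [-3, 1, -3/2]].
M = QA⁻¹ = [[-2, -11, -17]] · [[-8, 3, -9/2], [6, -2, 7/2], [-3, 1, -3/2]] = [[1, -1, -4]].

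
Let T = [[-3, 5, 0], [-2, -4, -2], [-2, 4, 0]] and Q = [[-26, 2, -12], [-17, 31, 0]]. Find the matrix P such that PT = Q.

P = [[2, 6, 4], [3, 0, 4]]

Since T sits to the right of P, P = QT⁻¹.
T has determinant -4; T⁻¹ = [[-2, 0, 5/2], [-1, 0, 3/2], [4, -1/2, -11/2]].
P = QT⁻¹ = [[-26, 2, -12], [-17, 31, 0]] · [[-2, 0, 5/2], [-1, 0, 3/2], [4, -1/2, -11/2]] = [[2, 6, 4], [3, 0, 4]].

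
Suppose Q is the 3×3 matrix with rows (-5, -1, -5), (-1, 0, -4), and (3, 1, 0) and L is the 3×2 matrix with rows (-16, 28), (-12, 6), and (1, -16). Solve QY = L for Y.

Since Q multiplies Y on the left, Y = Q⁻¹L.
Q has determinant -3; Q⁻¹ = [[-4/3, 5/3, -4/3], [4, -5, 5], [1/3, -2/3, 1/3]].
Y = Q⁻¹L = [[-4/3, 5/3, -4/3], [4, -5, 5], [1/3, -2/3, 1/3]] · [[-16, 28], [-12, 6], [1, -16]] = [[0, -6], [1, 2], [3, 0]].

Y = [[0, -6], [1, 2], [3, 0]]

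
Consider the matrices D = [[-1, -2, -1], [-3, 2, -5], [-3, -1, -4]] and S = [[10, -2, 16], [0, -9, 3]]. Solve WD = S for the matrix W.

Right-multiplying both sides by D⁻¹ gives W = SD⁻¹.
det D = -2, so D⁻¹ = [[13/2, 7/2, -6], [-3/2, -1/2, 1], [-9/2, -5/2, 4]].
W = SD⁻¹ = [[10, -2, 16], [0, -9, 3]] · [[13/2, 7/2, -6], [-3/2, -1/2, 1], [-9/2, -5/2, 4]] = [[-4, -4, 2], [0, -3, 3]].

W = [[-4, -4, 2], [0, -3, 3]]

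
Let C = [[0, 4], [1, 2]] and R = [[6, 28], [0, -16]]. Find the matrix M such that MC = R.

C is on the right of M, so right-multiply by C⁻¹: M = RC⁻¹.
det C = -4, so C⁻¹ = [[-1/2, 1], [1/4, 0]].
M = RC⁻¹ = [[6, 28], [0, -16]] · [[-1/2, 1], [1/4, 0]] = [[4, 6], [-4, 0]].

M = [[4, 6], [-4, 0]]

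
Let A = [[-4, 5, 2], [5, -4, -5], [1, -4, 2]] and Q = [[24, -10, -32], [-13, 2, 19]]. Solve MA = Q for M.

Right-multiplying both sides by A⁻¹ gives M = QA⁻¹.
det A = 5, so A⁻¹ = [[-28/5, -18/5, -17/5], [-3, -2, -2], [-16/5, -11/5, -9/5]].
M = QA⁻¹ = [[24, -10, -32], [-13, 2, 19]] · [[-28/5, -18/5, -17/5], [-3, -2, -2], [-16/5, -11/5, -9/5]] = [[-2, 4, -4], [6, 1, 6]].

M = [[-2, 4, -4], [6, 1, 6]]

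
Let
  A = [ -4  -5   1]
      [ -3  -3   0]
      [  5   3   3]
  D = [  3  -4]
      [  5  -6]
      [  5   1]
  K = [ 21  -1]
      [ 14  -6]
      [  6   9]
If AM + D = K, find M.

AM = K − D = [[18, 3], [9, 0], [1, 8]].
A is on the left of M, so left-multiply by A⁻¹: M = A⁻¹(K − D).
det A = -3, so A⁻¹ = [[3, -6, -1], [-3, 17/3, 1], [-2, 13/3, 1]].
M = A⁻¹(K − D) = [[-1, 1], [-2, -1], [4, 2]].

M = [[-1, 1], [-2, -1], [4, 2]]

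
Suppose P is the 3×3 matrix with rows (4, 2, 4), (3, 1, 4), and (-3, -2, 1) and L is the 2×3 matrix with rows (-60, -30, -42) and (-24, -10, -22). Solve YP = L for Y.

Y = [[-6, -6, 6], [0, -6, 2]]

Since P sits to the right of Y, Y = LP⁻¹.
det P = -6; the adjugate gives P⁻¹ = [[-3/2, 5/3, -2/3], [5/2, -8/3, 2/3], [1/2, -1/3, 1/3]].
Y = LP⁻¹ = [[-60, -30, -42], [-24, -10, -22]] · [[-3/2, 5/3, -2/3], [5/2, -8/3, 2/3], [1/2, -1/3, 1/3]] = [[-6, -6, 6], [0, -6, 2]].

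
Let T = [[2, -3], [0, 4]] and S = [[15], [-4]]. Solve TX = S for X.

Since T multiplies X on the left, X = T⁻¹S.
det T = 8, so T⁻¹ = [[1/2, 3/8], [0, 1/4]].
X = T⁻¹S = [[1/2, 3/8], [0, 1/4]] · [[15], [-4]] = [[6], [-1]].

X = [[6], [-1]]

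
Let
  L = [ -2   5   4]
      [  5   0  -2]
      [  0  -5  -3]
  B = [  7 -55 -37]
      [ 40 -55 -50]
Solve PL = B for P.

P = [[-6, -1, 5], [-5, 6, 6]]

Right-multiplying both sides by L⁻¹ gives P = BL⁻¹.
L has determinant -5; L⁻¹ = [[2, 1, 2], [-3, -6/5, -16/5], [5, 2, 5]].
P = BL⁻¹ = [[7, -55, -37], [40, -55, -50]] · [[2, 1, 2], [-3, -6/5, -16/5], [5, 2, 5]] = [[-6, -1, 5], [-5, 6, 6]].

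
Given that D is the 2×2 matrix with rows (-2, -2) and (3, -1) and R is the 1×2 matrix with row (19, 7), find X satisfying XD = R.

Right-multiplying both sides by D⁻¹ gives X = RD⁻¹.
det D = 8; the adjugate gives D⁻¹ = [[-1/8, 1/4], [-3/8, -1/4]].
X = RD⁻¹ = [[19, 7]] · [[-1/8, 1/4], [-3/8, -1/4]] = [[-5, 3]].

X = [[-5, 3]]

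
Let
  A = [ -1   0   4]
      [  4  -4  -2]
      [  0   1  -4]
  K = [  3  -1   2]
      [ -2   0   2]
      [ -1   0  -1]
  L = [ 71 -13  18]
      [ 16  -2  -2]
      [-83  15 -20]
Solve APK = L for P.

Isolating P: multiply by A⁻¹ from the left and K⁻¹ from the right, so P = A⁻¹LK⁻¹.
A has determinant -2; A⁻¹ = [[-9, -2, -8], [-8, -2, -7], [-2, -1/2, -2]].
det K = 4; the adjugate gives K⁻¹ = [[0, -1/4, -1/2], [-1, -1/4, -5/2], [0, 1/4, -1/2]].
A⁻¹L = [[-7, 1, 2], [-19, 3, 0], [16, -3, 5]].
P = (A⁻¹L)K⁻¹ = [[-1, 2, 0], [-3, 4, 2], [3, -2, -3]].

P = [[-1, 2, 0], [-3, 4, 2], [3, -2, -3]]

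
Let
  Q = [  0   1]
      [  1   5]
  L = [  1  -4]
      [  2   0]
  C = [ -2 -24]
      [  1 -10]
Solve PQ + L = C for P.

PQ = C − L = [[-3, -20], [-1, -10]].
Right-multiplying both sides by Q⁻¹ gives P = (C − L)Q⁻¹.
det Q = -1; the adjugate gives Q⁻¹ = [[-5, 1], [1, 0]].
P = (C − L)Q⁻¹ = [[-5, -3], [-5, -1]].

P = [[-5, -3], [-5, -1]]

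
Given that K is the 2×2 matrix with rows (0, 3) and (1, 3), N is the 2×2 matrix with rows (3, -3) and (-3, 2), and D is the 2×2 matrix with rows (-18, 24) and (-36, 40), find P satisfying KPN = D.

P = [[-4, 2], [-4, -2]]

Isolating P: multiply by K⁻¹ from the left and N⁻¹ from the right, so P = K⁻¹DN⁻¹.
K has determinant -3; K⁻¹ = [[-1, 1], [1/3, 0]].
det N = -3; the adjugate gives N⁻¹ = [[-2/3, -1], [-1, -1]].
K⁻¹D = [[-18, 16], [-6, 8]].
P = (K⁻¹D)N⁻¹ = [[-4, 2], [-4, -2]].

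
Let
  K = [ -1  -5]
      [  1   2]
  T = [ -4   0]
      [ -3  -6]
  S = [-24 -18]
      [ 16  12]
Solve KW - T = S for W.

W = [[3, -2], [5, 4]]

KW = S + T = [[-28, -18], [13, 6]].
K is on the left of W, so left-multiply by K⁻¹: W = K⁻¹(S + T).
det K = 3; the adjugate gives K⁻¹ = [[2/3, 5/3], [-1/3, -1/3]].
W = K⁻¹(S + T) = [[3, -2], [5, 4]].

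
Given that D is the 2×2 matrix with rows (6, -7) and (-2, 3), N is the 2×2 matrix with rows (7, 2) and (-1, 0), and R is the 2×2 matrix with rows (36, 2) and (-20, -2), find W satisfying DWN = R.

W = [[-1, 1], [-1, 5]]

W = D⁻¹RN⁻¹ (apply D⁻¹ on the left and N⁻¹ on the right).
det D = 4; the adjugate gives D⁻¹ = [[3/4, 7/4], [1/2, 3/2]].
det N = 2; the adjugate gives N⁻¹ = [[0, -1], [1/2, 7/2]].
D⁻¹R = [[-8, -2], [-12, -2]].
W = (D⁻¹R)N⁻¹ = [[-1, 1], [-1, 5]].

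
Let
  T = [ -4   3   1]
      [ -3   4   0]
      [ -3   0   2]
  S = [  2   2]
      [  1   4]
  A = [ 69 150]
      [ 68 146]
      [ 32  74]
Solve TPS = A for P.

P = T⁻¹AS⁻¹ (apply T⁻¹ on the left and S⁻¹ on the right).
det T = -2; the adjugate gives T⁻¹ = [[-4, 3, 2], [-3, 5/2, 3/2], [-6, 9/2, 7/2]].
det S = 6; the adjugate gives S⁻¹ = [[2/3, -1/3], [-1/6, 1/3]].
T⁻¹A = [[-8, -14], [11, 26], [4, 16]].
P = (T⁻¹A)S⁻¹ = [[-3, -2], [3, 5], [0, 4]].

P = [[-3, -2], [3, 5], [0, 4]]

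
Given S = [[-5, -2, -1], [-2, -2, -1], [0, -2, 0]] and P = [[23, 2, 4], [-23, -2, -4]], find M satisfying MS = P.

M = [[-5, 1, 3], [5, -1, -3]]

S is on the right of M, so right-multiply by S⁻¹: M = PS⁻¹.
det S = 6; the adjugate gives S⁻¹ = [[-1/3, 1/3, 0], [0, 0, -1/2], [2/3, -5/3, 1]].
M = PS⁻¹ = [[23, 2, 4], [-23, -2, -4]] · [[-1/3, 1/3, 0], [0, 0, -1/2], [2/3, -5/3, 1]] = [[-5, 1, 3], [5, -1, -3]].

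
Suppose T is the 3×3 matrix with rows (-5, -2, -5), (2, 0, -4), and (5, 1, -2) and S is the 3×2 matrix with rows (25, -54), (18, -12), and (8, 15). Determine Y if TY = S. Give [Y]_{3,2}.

Since T multiplies Y on the left, Y = T⁻¹S.
det T = 2; the adjugate gives T⁻¹ = [[2, -9/2, 4], [-8, 35/2, -15], [1, -5/2, 2]].
Y = T⁻¹S = [[2, -9/2, 4], [-8, 35/2, -15], [1, -5/2, 2]] · [[25, -54], [18, -12], [8, 15]] = [[1, 6], [-5, -3], [-4, 6]].

6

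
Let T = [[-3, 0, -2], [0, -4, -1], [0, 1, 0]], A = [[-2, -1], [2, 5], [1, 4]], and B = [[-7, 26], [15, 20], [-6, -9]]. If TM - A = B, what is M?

M = [[1, -5], [-5, -5], [3, -5]]

TM = B + A = [[-9, 25], [17, 25], [-5, -5]].
T is on the left of M, so left-multiply by T⁻¹: M = T⁻¹(B + A).
det T = -3, so T⁻¹ = [[-1/3, 2/3, 8/3], [0, 0, 1], [0, -1, -4]].
M = T⁻¹(B + A) = [[1, -5], [-5, -5], [3, -5]].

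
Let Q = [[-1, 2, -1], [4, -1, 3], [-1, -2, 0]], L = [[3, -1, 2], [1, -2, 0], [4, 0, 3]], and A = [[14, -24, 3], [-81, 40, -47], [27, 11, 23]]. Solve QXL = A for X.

X = [[1, -2, -5], [5, 1, -5], [-3, -2, 2]]

X = Q⁻¹AL⁻¹ (apply Q⁻¹ on the left and L⁻¹ on the right).
det Q = -3, so Q⁻¹ = [[-2, -2/3, -5/3], [1, 1/3, 1/3], [3, 4/3, 7/3]].
det L = 1, so L⁻¹ = [[-6, 3, 4], [-3, 1, 2], [8, -4, -5]].
Q⁻¹A = [[-19, 3, -13], [-4, -7, -5], [-3, 7, 0]].
X = (Q⁻¹A)L⁻¹ = [[1, -2, -5], [5, 1, -5], [-3, -2, 2]].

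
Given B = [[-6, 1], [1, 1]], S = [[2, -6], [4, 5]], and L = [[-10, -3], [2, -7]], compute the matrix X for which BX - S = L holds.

BX = L + S = [[-8, -9], [6, -2]].
Since B multiplies X on the left, X = B⁻¹(L + S).
det B = -7, so B⁻¹ = [[-1/7, 1/7], [1/7, 6/7]].
X = B⁻¹(L + S) = [[2, 1], [4, -3]].

X = [[2, 1], [4, -3]]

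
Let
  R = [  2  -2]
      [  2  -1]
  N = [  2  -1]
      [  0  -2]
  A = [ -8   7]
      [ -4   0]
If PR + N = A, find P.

P = [[-3, -2], [0, -2]]

PR = A − N = [[-10, 8], [-4, 2]].
R is on the right of P, so right-multiply by R⁻¹: P = (A − N)R⁻¹.
R has determinant 2; R⁻¹ = [[-1/2, 1], [-1, 1]].
P = (A − N)R⁻¹ = [[-3, -2], [0, -2]].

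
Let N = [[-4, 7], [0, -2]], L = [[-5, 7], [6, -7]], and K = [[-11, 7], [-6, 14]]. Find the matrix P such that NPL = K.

Left-multiply by N⁻¹ and right-multiply by L⁻¹: P = N⁻¹KL⁻¹.
det N = 8, so N⁻¹ = [[-1/4, -7/8], [0, -1/2]].
L has determinant -7; L⁻¹ = [[1, 1], [6/7, 5/7]].
N⁻¹K = [[8, -14], [3, -7]].
P = (N⁻¹K)L⁻¹ = [[-4, -2], [-3, -2]].

P = [[-4, -2], [-3, -2]]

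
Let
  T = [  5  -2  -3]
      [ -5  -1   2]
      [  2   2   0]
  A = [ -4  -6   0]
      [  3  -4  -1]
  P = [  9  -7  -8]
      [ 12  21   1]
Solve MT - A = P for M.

M = [[2, -1, -5], [-2, -3, 5]]

MT = P + A = [[5, -13, -8], [15, 17, 0]].
Since T sits to the right of M, M = (P + A)T⁻¹.
det T = -4, so T⁻¹ = [[1, 3/2, 7/4], [-1, -3/2, -5/4], [2, 7/2, 15/4]].
M = (P + A)T⁻¹ = [[2, -1, -5], [-2, -3, 5]].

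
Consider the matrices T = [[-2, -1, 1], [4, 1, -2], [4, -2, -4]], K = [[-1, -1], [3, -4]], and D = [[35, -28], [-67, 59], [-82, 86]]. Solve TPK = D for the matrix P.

P = [[1, -3], [3, 0], [-3, 3]]

Left-multiply by T⁻¹ and right-multiply by K⁻¹: P = T⁻¹DK⁻¹.
det T = -4, so T⁻¹ = [[2, 3/2, -1/4], [-2, -1, 0], [3, 2, -1/2]].
K has determinant 7; K⁻¹ = [[-4/7, 1/7], [-3/7, -1/7]].
T⁻¹D = [[-10, 11], [-3, -3], [12, -9]].
P = (T⁻¹D)K⁻¹ = [[1, -3], [3, 0], [-3, 3]].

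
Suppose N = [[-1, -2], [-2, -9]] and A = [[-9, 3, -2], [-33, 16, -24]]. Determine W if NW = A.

N is on the left of W, so left-multiply by N⁻¹: W = N⁻¹A.
N has determinant 5; N⁻¹ = [[-9/5, 2/5], [2/5, -1/5]].
W = N⁻¹A = [[-9/5, 2/5], [2/5, -1/5]] · [[-9, 3, -2], [-33, 16, -24]] = [[3, 1, -6], [3, -2, 4]].

W = [[3, 1, -6], [3, -2, 4]]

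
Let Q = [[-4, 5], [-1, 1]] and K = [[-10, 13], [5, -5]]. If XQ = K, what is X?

Q is on the right of X, so right-multiply by Q⁻¹: X = KQ⁻¹.
det Q = 1; the adjugate gives Q⁻¹ = [[1, -5], [1, -4]].
X = KQ⁻¹ = [[-10, 13], [5, -5]] · [[1, -5], [1, -4]] = [[3, -2], [0, -5]].

X = [[3, -2], [0, -5]]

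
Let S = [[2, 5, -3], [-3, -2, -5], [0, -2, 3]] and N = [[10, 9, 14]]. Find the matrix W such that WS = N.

Right-multiplying both sides by S⁻¹ gives W = NS⁻¹.
det S = -5; the adjugate gives S⁻¹ = [[16/5, 9/5, 31/5], [-9/5, -6/5, -19/5], [-6/5, -4/5, -11/5]].
W = NS⁻¹ = [[10, 9, 14]] · [[16/5, 9/5, 31/5], [-9/5, -6/5, -19/5], [-6/5, -4/5, -11/5]] = [[-1, -4, -3]].

W = [[-1, -4, -3]]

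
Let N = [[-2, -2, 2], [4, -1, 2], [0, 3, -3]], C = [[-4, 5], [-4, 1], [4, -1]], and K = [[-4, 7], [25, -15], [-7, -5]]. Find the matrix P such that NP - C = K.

P = [[5, -4], [-1, -2], [0, 0]]

NP = K + C = [[-8, 12], [21, -14], [-3, -6]].
Since N multiplies P on the left, P = N⁻¹(K + C).
N has determinant 6; N⁻¹ = [[-1/2, 0, -1/3], [2, 1, 2], [2, 1, 5/3]].
P = N⁻¹(K + C) = [[5, -4], [-1, -2], [0, 0]].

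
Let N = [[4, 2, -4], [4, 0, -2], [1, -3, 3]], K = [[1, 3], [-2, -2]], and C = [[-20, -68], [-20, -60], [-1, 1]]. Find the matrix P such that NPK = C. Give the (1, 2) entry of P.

Left-multiply by N⁻¹ and right-multiply by K⁻¹: P = N⁻¹CK⁻¹.
N has determinant -4; N⁻¹ = [[3/2, -3/2, 1], [7/2, -4, 2], [3, -7/2, 2]].
det K = 4; the adjugate gives K⁻¹ = [[-1/2, -3/4], [1/2, 1/4]].
N⁻¹C = [[-1, -11], [8, 4], [8, 8]].
P = (N⁻¹C)K⁻¹ = [[-5, -2], [-2, -5], [0, -4]].

-2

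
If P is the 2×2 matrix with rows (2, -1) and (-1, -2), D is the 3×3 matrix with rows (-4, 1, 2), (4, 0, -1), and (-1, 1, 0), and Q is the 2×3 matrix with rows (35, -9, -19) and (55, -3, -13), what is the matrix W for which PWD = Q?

Isolating W: multiply by P⁻¹ from the left and D⁻¹ from the right, so W = P⁻¹QD⁻¹.
P has determinant -5; P⁻¹ = [[2/5, -1/5], [-1/5, -2/5]].
D has determinant 5; D⁻¹ = [[1/5, 2/5, -1/5], [1/5, 2/5, 4/5], [4/5, 3/5, -4/5]].
P⁻¹Q = [[3, -3, -5], [-29, 3, 9]].
W = (P⁻¹Q)D⁻¹ = [[-4, -3, 1], [2, -5, 1]].

W = [[-4, -3, 1], [2, -5, 1]]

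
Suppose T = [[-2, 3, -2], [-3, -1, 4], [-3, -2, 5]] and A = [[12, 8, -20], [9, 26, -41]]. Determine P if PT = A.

Since T sits to the right of P, P = AT⁻¹.
det T = -3, so T⁻¹ = [[-1, 11/3, -10/3], [-1, 16/3, -14/3], [-1, 13/3, -11/3]].
P = AT⁻¹ = [[12, 8, -20], [9, 26, -41]] · [[-1, 11/3, -10/3], [-1, 16/3, -14/3], [-1, 13/3, -11/3]] = [[0, 0, -4], [6, -6, -1]].

P = [[0, 0, -4], [6, -6, -1]]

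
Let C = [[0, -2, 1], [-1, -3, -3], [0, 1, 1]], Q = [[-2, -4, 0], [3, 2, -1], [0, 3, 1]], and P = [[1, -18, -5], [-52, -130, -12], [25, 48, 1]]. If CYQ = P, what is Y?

Isolating Y: multiply by C⁻¹ from the left and Q⁻¹ from the right, so Y = C⁻¹PQ⁻¹.
det C = -3; the adjugate gives C⁻¹ = [[0, -1, -3], [-1/3, 0, 1/3], [1/3, 0, 2/3]].
det Q = 2, so Q⁻¹ = [[5/2, 2, 2], [-3/2, -1, -1], [9/2, 3, 4]].
C⁻¹P = [[-23, -14, 9], [8, 22, 2], [17, 26, -1]].
Y = (C⁻¹P)Q⁻¹ = [[4, -5, 4], [-4, 0, 2], [-1, 5, 4]].

Y = [[4, -5, 4], [-4, 0, 2], [-1, 5, 4]]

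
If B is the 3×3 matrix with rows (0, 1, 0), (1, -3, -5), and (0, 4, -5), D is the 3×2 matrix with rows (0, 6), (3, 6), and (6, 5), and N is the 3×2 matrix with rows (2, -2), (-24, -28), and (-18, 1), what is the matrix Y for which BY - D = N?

Y = [[5, 0], [2, 4], [4, 2]]

BY = N + D = [[2, 4], [-21, -22], [-12, 6]].
B is on the left of Y, so left-multiply by B⁻¹: Y = B⁻¹(N + D).
B has determinant 5; B⁻¹ = [[7, 1, -1], [1, 0, 0], [4/5, 0, -1/5]].
Y = B⁻¹(N + D) = [[5, 0], [2, 4], [4, 2]].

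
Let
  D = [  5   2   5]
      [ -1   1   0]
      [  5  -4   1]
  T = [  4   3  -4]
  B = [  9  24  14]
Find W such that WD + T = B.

WD = B − T = [[5, 21, 18]].
Right-multiplying both sides by D⁻¹ gives W = (B − T)D⁻¹.
D has determinant 2; D⁻¹ = [[1/2, -11, -5/2], [1/2, -10, -5/2], [-1/2, 15, 7/2]].
W = (B − T)D⁻¹ = [[4, 5, -2]].

W = [[4, 5, -2]]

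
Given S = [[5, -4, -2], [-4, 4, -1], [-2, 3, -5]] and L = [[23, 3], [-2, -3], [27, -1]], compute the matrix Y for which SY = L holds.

Y = [[3, -3], [1, -4], [-6, -1]]

Since S multiplies Y on the left, Y = S⁻¹L.
S has determinant -5; S⁻¹ = [[17/5, 26/5, -12/5], [18/5, 29/5, -13/5], [4/5, 7/5, -4/5]].
Y = S⁻¹L = [[17/5, 26/5, -12/5], [18/5, 29/5, -13/5], [4/5, 7/5, -4/5]] · [[23, 3], [-2, -3], [27, -1]] = [[3, -3], [1, -4], [-6, -1]].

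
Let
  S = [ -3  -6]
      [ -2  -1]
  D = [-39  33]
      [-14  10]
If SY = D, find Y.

Y = [[5, -3], [4, -4]]

Since S multiplies Y on the left, Y = S⁻¹D.
det S = -9; the adjugate gives S⁻¹ = [[1/9, -2/3], [-2/9, 1/3]].
Y = S⁻¹D = [[1/9, -2/3], [-2/9, 1/3]] · [[-39, 33], [-14, 10]] = [[5, -3], [4, -4]].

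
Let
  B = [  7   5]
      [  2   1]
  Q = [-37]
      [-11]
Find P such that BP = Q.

B is on the left of P, so left-multiply by B⁻¹: P = B⁻¹Q.
B has determinant -3; B⁻¹ = [[-1/3, 5/3], [2/3, -7/3]].
P = B⁻¹Q = [[-1/3, 5/3], [2/3, -7/3]] · [[-37], [-11]] = [[-6], [1]].

P = [[-6], [1]]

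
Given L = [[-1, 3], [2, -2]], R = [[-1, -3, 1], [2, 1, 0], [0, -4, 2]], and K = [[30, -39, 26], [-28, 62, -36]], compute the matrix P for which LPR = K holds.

P = [[-4, -5, -5], [0, 4, 2]]

Isolating P: multiply by L⁻¹ from the left and R⁻¹ from the right, so P = L⁻¹KR⁻¹.
L has determinant -4; L⁻¹ = [[1/2, 3/4], [1/2, 1/4]].
R has determinant 2; R⁻¹ = [[1, 1, -1/2], [-2, -1, 1], [-4, -2, 5/2]].
L⁻¹K = [[-6, 27, -14], [8, -4, 4]].
P = (L⁻¹K)R⁻¹ = [[-4, -5, -5], [0, 4, 2]].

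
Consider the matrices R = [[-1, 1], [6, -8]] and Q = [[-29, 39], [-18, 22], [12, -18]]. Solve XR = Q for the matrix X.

R is on the right of X, so right-multiply by R⁻¹: X = QR⁻¹.
det R = 2; the adjugate gives R⁻¹ = [[-4, -1/2], [-3, -1/2]].
X = QR⁻¹ = [[-29, 39], [-18, 22], [12, -18]] · [[-4, -1/2], [-3, -1/2]] = [[-1, -5], [6, -2], [6, 3]].

X = [[-1, -5], [6, -2], [6, 3]]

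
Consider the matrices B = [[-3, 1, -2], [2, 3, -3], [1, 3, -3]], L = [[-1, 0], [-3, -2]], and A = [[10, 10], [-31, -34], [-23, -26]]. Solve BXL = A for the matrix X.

X = [[-4, 4], [-1, -1], [3, -4]]

Left-multiply by B⁻¹ and right-multiply by L⁻¹: X = B⁻¹AL⁻¹.
det B = -3; the adjugate gives B⁻¹ = [[0, 1, -1], [-1, -11/3, 13/3], [-1, -10/3, 11/3]].
det L = 2; the adjugate gives L⁻¹ = [[-1, 0], [3/2, -1/2]].
B⁻¹A = [[-8, -8], [4, 2], [9, 8]].
X = (B⁻¹A)L⁻¹ = [[-4, 4], [-1, -1], [3, -4]].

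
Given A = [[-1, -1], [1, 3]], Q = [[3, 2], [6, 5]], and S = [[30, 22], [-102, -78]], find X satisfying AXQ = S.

X = [[-2, 2], [-4, -4]]

Isolating X: multiply by A⁻¹ from the left and Q⁻¹ from the right, so X = A⁻¹SQ⁻¹.
det A = -2, so A⁻¹ = [[-3/2, -1/2], [1/2, 1/2]].
det Q = 3, so Q⁻¹ = [[5/3, -2/3], [-2, 1]].
A⁻¹S = [[6, 6], [-36, -28]].
X = (A⁻¹S)Q⁻¹ = [[-2, 2], [-4, -4]].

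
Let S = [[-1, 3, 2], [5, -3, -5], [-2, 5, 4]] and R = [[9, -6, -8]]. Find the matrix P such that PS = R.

P = [[-5, 2, 3]]

Right-multiplying both sides by S⁻¹ gives P = RS⁻¹.
det S = -5; the adjugate gives S⁻¹ = [[-13/5, 2/5, 9/5], [2, 0, -1], [-19/5, 1/5, 12/5]].
P = RS⁻¹ = [[9, -6, -8]] · [[-13/5, 2/5, 9/5], [2, 0, -1], [-19/5, 1/5, 12/5]] = [[-5, 2, 3]].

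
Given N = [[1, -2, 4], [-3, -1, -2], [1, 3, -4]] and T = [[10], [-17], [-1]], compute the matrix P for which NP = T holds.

P = [[4], [1], [2]]

N is on the left of P, so left-multiply by N⁻¹: P = N⁻¹T.
det N = 6; the adjugate gives N⁻¹ = [[5/3, 2/3, 4/3], [-7/3, -4/3, -5/3], [-4/3, -5/6, -7/6]].
P = N⁻¹T = [[5/3, 2/3, 4/3], [-7/3, -4/3, -5/3], [-4/3, -5/6, -7/6]] · [[10], [-17], [-1]] = [[4], [1], [2]].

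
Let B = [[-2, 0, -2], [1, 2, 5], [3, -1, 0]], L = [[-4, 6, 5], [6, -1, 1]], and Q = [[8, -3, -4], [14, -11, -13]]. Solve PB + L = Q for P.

P = [[-3, -3, 3], [-3, -4, 2]]

PB = Q − L = [[12, -9, -9], [8, -10, -14]].
Since B sits to the right of P, P = (Q − L)B⁻¹.
det B = 4, so B⁻¹ = [[5/4, 1/2, 1], [15/4, 3/2, 2], [-7/4, -1/2, -1]].
P = (Q − L)B⁻¹ = [[-3, -3, 3], [-3, -4, 2]].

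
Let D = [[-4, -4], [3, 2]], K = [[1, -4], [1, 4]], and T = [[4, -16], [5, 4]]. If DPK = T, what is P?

P = [[4, 3], [-5, -3]]

Isolating P: multiply by D⁻¹ from the left and K⁻¹ from the right, so P = D⁻¹TK⁻¹.
D has determinant 4; D⁻¹ = [[1/2, 1], [-3/4, -1]].
det K = 8, so K⁻¹ = [[1/2, 1/2], [-1/8, 1/8]].
D⁻¹T = [[7, -4], [-8, 8]].
P = (D⁻¹T)K⁻¹ = [[4, 3], [-5, -3]].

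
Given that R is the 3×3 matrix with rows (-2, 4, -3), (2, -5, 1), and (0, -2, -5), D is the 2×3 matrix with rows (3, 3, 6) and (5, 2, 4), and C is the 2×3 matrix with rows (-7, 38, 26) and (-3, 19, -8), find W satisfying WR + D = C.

WR = C − D = [[-10, 35, 20], [-8, 17, -12]].
Right-multiplying both sides by R⁻¹ gives W = (C − D)R⁻¹.
det R = -2, so R⁻¹ = [[-27/2, -13, 11/2], [-5, -5, 2], [2, 2, -1]].
W = (C − D)R⁻¹ = [[0, -5, -5], [-1, -5, 2]].

W = [[0, -5, -5], [-1, -5, 2]]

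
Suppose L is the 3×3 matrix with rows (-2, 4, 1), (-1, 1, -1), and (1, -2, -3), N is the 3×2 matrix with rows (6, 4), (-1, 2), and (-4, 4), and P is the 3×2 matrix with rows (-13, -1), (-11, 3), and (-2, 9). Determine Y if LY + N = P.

LY = P − N = [[-19, -5], [-10, 1], [2, 5]].
L is on the left of Y, so left-multiply by L⁻¹: Y = L⁻¹(P − N).
L has determinant -5; L⁻¹ = [[1, -2, 1], [4/5, -1, 3/5], [-1/5, 0, -2/5]].
Y = L⁻¹(P − N) = [[3, -2], [-4, -2], [3, -1]].

Y = [[3, -2], [-4, -2], [3, -1]]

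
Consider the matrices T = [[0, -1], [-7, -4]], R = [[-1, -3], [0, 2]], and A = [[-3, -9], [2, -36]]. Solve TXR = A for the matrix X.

Isolating X: multiply by T⁻¹ from the left and R⁻¹ from the right, so X = T⁻¹AR⁻¹.
T has determinant -7; T⁻¹ = [[4/7, -1/7], [-1, 0]].
det R = -2, so R⁻¹ = [[-1, -3/2], [0, 1/2]].
T⁻¹A = [[-2, 0], [3, 9]].
X = (T⁻¹A)R⁻¹ = [[2, 3], [-3, 0]].

X = [[2, 3], [-3, 0]]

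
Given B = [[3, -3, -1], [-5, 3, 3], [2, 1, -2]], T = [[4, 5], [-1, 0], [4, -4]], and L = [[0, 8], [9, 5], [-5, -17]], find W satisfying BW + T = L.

W = [[-5, -4], [-3, -5], [-2, 0]]

BW = L − T = [[-4, 3], [10, 5], [-9, -13]].
B is on the left of W, so left-multiply by B⁻¹: W = B⁻¹(L − T).
B has determinant -4; B⁻¹ = [[9/4, 7/4, 3/2], [1, 1, 1], [11/4, 9/4, 3/2]].
W = B⁻¹(L − T) = [[-5, -4], [-3, -5], [-2, 0]].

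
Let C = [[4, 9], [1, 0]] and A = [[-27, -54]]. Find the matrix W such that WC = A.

W = [[-6, -3]]

Right-multiplying both sides by C⁻¹ gives W = AC⁻¹.
C has determinant -9; C⁻¹ = [[0, 1], [1/9, -4/9]].
W = AC⁻¹ = [[-27, -54]] · [[0, 1], [1/9, -4/9]] = [[-6, -3]].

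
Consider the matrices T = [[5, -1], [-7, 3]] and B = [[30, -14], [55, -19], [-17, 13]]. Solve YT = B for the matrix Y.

Y = [[-1, -5], [4, -5], [5, 6]]

Since T sits to the right of Y, Y = BT⁻¹.
T has determinant 8; T⁻¹ = [[3/8, 1/8], [7/8, 5/8]].
Y = BT⁻¹ = [[30, -14], [55, -19], [-17, 13]] · [[3/8, 1/8], [7/8, 5/8]] = [[-1, -5], [4, -5], [5, 6]].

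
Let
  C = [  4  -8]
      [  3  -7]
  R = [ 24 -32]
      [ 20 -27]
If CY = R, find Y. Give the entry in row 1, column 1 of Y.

Since C multiplies Y on the left, Y = C⁻¹R.
det C = -4; the adjugate gives C⁻¹ = [[7/4, -2], [3/4, -1]].
Y = C⁻¹R = [[7/4, -2], [3/4, -1]] · [[24, -32], [20, -27]] = [[2, -2], [-2, 3]].

2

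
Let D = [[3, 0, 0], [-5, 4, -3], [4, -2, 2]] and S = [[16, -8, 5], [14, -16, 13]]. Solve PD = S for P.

P = [[3, -3, -2], [-3, -3, 2]]

Right-multiplying both sides by D⁻¹ gives P = SD⁻¹.
D has determinant 6; D⁻¹ = [[1/3, 0, 0], [-1/3, 1, 3/2], [-1, 1, 2]].
P = SD⁻¹ = [[16, -8, 5], [14, -16, 13]] · [[1/3, 0, 0], [-1/3, 1, 3/2], [-1, 1, 2]] = [[3, -3, -2], [-3, -3, 2]].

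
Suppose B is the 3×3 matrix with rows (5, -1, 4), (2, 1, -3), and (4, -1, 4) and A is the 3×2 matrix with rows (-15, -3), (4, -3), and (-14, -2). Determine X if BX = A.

Left-multiplying both sides by B⁻¹ gives X = B⁻¹A.
det B = 1, so B⁻¹ = [[1, 0, -1], [-20, 4, 23], [-6, 1, 7]].
X = B⁻¹A = [[1, 0, -1], [-20, 4, 23], [-6, 1, 7]] · [[-15, -3], [4, -3], [-14, -2]] = [[-1, -1], [-6, 2], [-4, 1]].

X = [[-1, -1], [-6, 2], [-4, 1]]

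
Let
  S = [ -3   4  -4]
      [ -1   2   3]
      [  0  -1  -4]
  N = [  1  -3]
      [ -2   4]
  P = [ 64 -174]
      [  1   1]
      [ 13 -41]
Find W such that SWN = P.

W = S⁻¹PN⁻¹ (apply S⁻¹ on the left and N⁻¹ on the right).
S has determinant -5; S⁻¹ = [[1, -4, -4], [4/5, -12/5, -13/5], [-1/5, 3/5, 2/5]].
N has determinant -2; N⁻¹ = [[-2, -3/2], [-1, -1/2]].
S⁻¹P = [[8, -14], [15, -35], [-7, 19]].
W = (S⁻¹P)N⁻¹ = [[-2, -5], [5, -5], [-5, 1]].

W = [[-2, -5], [5, -5], [-5, 1]]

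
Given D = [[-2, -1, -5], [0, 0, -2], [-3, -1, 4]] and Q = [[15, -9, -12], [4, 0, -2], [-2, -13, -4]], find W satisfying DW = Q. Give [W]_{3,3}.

1

D is on the left of W, so left-multiply by D⁻¹: W = D⁻¹Q.
det D = -2, so D⁻¹ = [[1, -9/2, -1], [-3, 23/2, 2], [0, -1/2, 0]].
W = D⁻¹Q = [[1, -9/2, -1], [-3, 23/2, 2], [0, -1/2, 0]] · [[15, -9, -12], [4, 0, -2], [-2, -13, -4]] = [[-1, 4, 1], [-3, 1, 5], [-2, 0, 1]].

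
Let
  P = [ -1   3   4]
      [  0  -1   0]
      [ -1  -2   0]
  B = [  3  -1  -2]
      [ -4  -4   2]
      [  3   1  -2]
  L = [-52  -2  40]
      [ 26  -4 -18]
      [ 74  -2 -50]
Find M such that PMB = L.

M = P⁻¹LB⁻¹ (apply P⁻¹ on the left and B⁻¹ on the right).
P has determinant -4; P⁻¹ = [[0, 2, -1], [0, -1, 0], [1/4, 5/4, -1/4]].
B has determinant 4; B⁻¹ = [[3/2, -1, -5/2], [-1/2, 0, 1/2], [2, -3/2, -4]].
P⁻¹L = [[-22, -6, 14], [-26, 4, 18], [1, -5, 0]].
M = (P⁻¹L)B⁻¹ = [[-2, 1, -4], [-5, -1, -5], [4, -1, -5]].

M = [[-2, 1, -4], [-5, -1, -5], [4, -1, -5]]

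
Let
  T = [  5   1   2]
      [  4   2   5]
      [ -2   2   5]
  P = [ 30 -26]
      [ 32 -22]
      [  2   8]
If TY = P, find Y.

Y = [[5, -5], [1, -1], [2, 0]]

T is on the left of Y, so left-multiply by T⁻¹: Y = T⁻¹P.
det T = -6; the adjugate gives T⁻¹ = [[0, 1/6, -1/6], [5, -29/6, 17/6], [-2, 2, -1]].
Y = T⁻¹P = [[0, 1/6, -1/6], [5, -29/6, 17/6], [-2, 2, -1]] · [[30, -26], [32, -22], [2, 8]] = [[5, -5], [1, -1], [2, 0]].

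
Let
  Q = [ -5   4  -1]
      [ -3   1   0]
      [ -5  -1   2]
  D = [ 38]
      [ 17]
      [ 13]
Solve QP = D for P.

Since Q multiplies P on the left, P = Q⁻¹D.
det Q = 6, so Q⁻¹ = [[1/3, -7/6, 1/6], [1, -5/2, 1/2], [4/3, -25/6, 7/6]].
P = Q⁻¹D = [[1/3, -7/6, 1/6], [1, -5/2, 1/2], [4/3, -25/6, 7/6]] · [[38], [17], [13]] = [[-5], [2], [-5]].

P = [[-5], [2], [-5]]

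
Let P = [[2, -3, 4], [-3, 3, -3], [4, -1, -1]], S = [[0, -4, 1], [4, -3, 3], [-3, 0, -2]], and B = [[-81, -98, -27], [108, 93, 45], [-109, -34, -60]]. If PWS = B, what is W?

Left-multiply by P⁻¹ and right-multiply by S⁻¹: W = P⁻¹BS⁻¹.
P has determinant -3; P⁻¹ = [[2, 7/3, 1], [5, 6, 2], [3, 10/3, 1]].
det S = -5, so S⁻¹ = [[-6/5, 8/5, 9/5], [1/5, -3/5, -4/5], [9/5, -12/5, -16/5]].
P⁻¹B = [[-19, -13, -9], [25, 0, 15], [8, -18, 9]].
W = (P⁻¹B)S⁻¹ = [[4, -1, 5], [-3, 4, -3], [3, 2, 0]].

W = [[4, -1, 5], [-3, 4, -3], [3, 2, 0]]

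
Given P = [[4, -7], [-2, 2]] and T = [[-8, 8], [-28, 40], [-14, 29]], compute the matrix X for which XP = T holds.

Right-multiplying both sides by P⁻¹ gives X = TP⁻¹.
P has determinant -6; P⁻¹ = [[-1/3, -7/6], [-1/3, -2/3]].
X = TP⁻¹ = [[-8, 8], [-28, 40], [-14, 29]] · [[-1/3, -7/6], [-1/3, -2/3]] = [[0, 4], [-4, 6], [-5, -3]].

X = [[0, 4], [-4, 6], [-5, -3]]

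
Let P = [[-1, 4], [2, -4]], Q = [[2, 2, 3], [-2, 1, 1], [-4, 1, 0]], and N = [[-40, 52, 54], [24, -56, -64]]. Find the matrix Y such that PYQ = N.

Y = P⁻¹NQ⁻¹ (apply P⁻¹ on the left and Q⁻¹ on the right).
P has determinant -4; P⁻¹ = [[1, 1], [1/2, 1/4]].
Q has determinant -4; Q⁻¹ = [[1/4, -3/4, 1/4], [1, -3, 2], [-1/2, 5/2, -3/2]].
P⁻¹N = [[-16, -4, -10], [-14, 12, 11]].
Y = (P⁻¹N)Q⁻¹ = [[-3, -1, 3], [3, 2, 4]].

Y = [[-3, -1, 3], [3, 2, 4]]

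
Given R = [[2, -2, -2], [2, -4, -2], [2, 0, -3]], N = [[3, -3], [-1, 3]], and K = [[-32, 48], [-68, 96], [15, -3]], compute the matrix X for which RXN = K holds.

X = [[-4, -3], [5, -3], [-5, -4]]

X = R⁻¹KN⁻¹ (apply R⁻¹ on the left and N⁻¹ on the right).
R has determinant 4; R⁻¹ = [[3, -3/2, -1], [1/2, -1/2, 0], [2, -1, -1]].
det N = 6; the adjugate gives N⁻¹ = [[1/2, 1/2], [1/6, 1/2]].
R⁻¹K = [[-9, 3], [18, -24], [-11, 3]].
X = (R⁻¹K)N⁻¹ = [[-4, -3], [5, -3], [-5, -4]].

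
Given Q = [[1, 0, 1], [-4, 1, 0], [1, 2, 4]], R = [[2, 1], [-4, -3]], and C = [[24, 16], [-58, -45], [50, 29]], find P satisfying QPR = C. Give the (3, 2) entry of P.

Isolating P: multiply by Q⁻¹ from the left and R⁻¹ from the right, so P = Q⁻¹CR⁻¹.
Q has determinant -5; Q⁻¹ = [[-4/5, -2/5, 1/5], [-16/5, -3/5, 4/5], [9/5, 2/5, -1/5]].
det R = -2; the adjugate gives R⁻¹ = [[3/2, 1/2], [-2, -1]].
Q⁻¹C = [[14, 11], [-2, -1], [10, 5]].
P = (Q⁻¹C)R⁻¹ = [[-1, -4], [-1, 0], [5, 0]].

0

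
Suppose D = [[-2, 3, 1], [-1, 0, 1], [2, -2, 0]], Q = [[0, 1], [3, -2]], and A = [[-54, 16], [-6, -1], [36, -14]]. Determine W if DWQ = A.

Left-multiply by D⁻¹ and right-multiply by Q⁻¹: W = D⁻¹AQ⁻¹.
det D = 4, so D⁻¹ = [[1/2, -1/2, 3/4], [1/2, -1/2, 1/4], [1/2, 1/2, 3/4]].
det Q = -3, so Q⁻¹ = [[2/3, 1/3], [1, 0]].
D⁻¹A = [[3, -2], [-15, 5], [-3, -3]].
W = (D⁻¹A)Q⁻¹ = [[0, 1], [-5, -5], [-5, -1]].

W = [[0, 1], [-5, -5], [-5, -1]]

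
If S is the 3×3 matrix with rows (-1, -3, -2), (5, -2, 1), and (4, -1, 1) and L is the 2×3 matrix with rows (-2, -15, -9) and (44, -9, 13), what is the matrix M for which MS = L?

M = [[5, -1, 2], [-2, 6, 3]]

Since S sits to the right of M, M = LS⁻¹.
det S = -2, so S⁻¹ = [[1/2, -5/2, 7/2], [1/2, -7/2, 9/2], [-3/2, 13/2, -17/2]].
M = LS⁻¹ = [[-2, -15, -9], [44, -9, 13]] · [[1/2, -5/2, 7/2], [1/2, -7/2, 9/2], [-3/2, 13/2, -17/2]] = [[5, -1, 2], [-2, 6, 3]].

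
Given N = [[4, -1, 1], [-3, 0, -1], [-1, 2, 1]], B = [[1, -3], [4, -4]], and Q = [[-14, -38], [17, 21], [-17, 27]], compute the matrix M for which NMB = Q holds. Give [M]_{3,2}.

Left-multiply by N⁻¹ and right-multiply by B⁻¹: M = N⁻¹QB⁻¹.
det N = -2; the adjugate gives N⁻¹ = [[-1, -3/2, -1/2], [-2, -5/2, -1/2], [3, 7/2, 3/2]].
det B = 8; the adjugate gives B⁻¹ = [[-1/2, 3/8], [-1/2, 1/8]].
N⁻¹Q = [[-3, -7], [-6, 10], [-8, 0]].
M = (N⁻¹Q)B⁻¹ = [[5, -2], [-2, -1], [4, -3]].

-3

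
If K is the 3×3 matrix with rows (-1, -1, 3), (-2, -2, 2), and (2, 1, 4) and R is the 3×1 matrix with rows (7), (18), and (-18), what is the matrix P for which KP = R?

Since K multiplies P on the left, P = K⁻¹R.
det K = 4, so K⁻¹ = [[-5/2, 7/4, 1], [3, -5/2, -1], [1/2, -1/4, 0]].
P = K⁻¹R = [[-5/2, 7/4, 1], [3, -5/2, -1], [1/2, -1/4, 0]] · [[7], [18], [-18]] = [[-4], [-6], [-1]].

P = [[-4], [-6], [-1]]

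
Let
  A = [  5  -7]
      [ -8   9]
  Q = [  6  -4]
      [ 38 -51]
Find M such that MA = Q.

Since A sits to the right of M, M = QA⁻¹.
det A = -11; the adjugate gives A⁻¹ = [[-9/11, -7/11], [-8/11, -5/11]].
M = QA⁻¹ = [[6, -4], [38, -51]] · [[-9/11, -7/11], [-8/11, -5/11]] = [[-2, -2], [6, -1]].

M = [[-2, -2], [6, -1]]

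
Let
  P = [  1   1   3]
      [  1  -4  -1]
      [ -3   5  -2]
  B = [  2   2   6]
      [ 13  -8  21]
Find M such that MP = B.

P is on the right of M, so right-multiply by P⁻¹: M = BP⁻¹.
P has determinant -3; P⁻¹ = [[-13/3, -17/3, -11/3], [-5/3, -7/3, -4/3], [7/3, 8/3, 5/3]].
M = BP⁻¹ = [[2, 2, 6], [13, -8, 21]] · [[-13/3, -17/3, -11/3], [-5/3, -7/3, -4/3], [7/3, 8/3, 5/3]] = [[2, 0, 0], [6, 1, -2]].

M = [[2, 0, 0], [6, 1, -2]]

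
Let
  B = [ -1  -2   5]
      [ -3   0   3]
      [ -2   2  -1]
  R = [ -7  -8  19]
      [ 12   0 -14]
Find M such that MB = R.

M = [[0, 5, -4], [-2, -2, -2]]

Right-multiplying both sides by B⁻¹ gives M = RB⁻¹.
B has determinant -6; B⁻¹ = [[1, -4/3, 1], [3/2, -11/6, 2], [1, -1, 1]].
M = RB⁻¹ = [[-7, -8, 19], [12, 0, -14]] · [[1, -4/3, 1], [3/2, -11/6, 2], [1, -1, 1]] = [[0, 5, -4], [-2, -2, -2]].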